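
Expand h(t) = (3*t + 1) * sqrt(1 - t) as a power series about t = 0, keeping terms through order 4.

Distribute the polynomial across the series and collect like powers.
h(0) = 1
h′(0) = 5/2
h′′(0) = -13/4
h′′′(0) = -21/8
h^(4)(0) = -87/16

-29*t^4/128 - 7*t^3/16 - 13*t^2/8 + 5*t/2 + 1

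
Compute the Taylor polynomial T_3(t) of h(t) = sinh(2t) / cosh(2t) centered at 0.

Write the quotient as an unknown series and match coefficients against numerator = denominator · series.
[t^0] = 0;  [t^1] = 2;  [t^2] = 0;  [t^3] = -8/3.

-8*t^3/3 + 2*t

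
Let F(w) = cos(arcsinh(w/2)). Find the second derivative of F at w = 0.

-1/4

Plug the Maclaurin series of the inner function into that of the outer and collect terms.
The coefficient of w^2 in the expansion is -1/8, so F′′(0) = 2! * (-1/8) = -1/4.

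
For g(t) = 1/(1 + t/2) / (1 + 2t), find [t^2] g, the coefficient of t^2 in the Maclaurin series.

21/4

Take the Cauchy product of the two expansions.
g(0) = 1
g′(0) = -5/2
g′′(0) = 21/2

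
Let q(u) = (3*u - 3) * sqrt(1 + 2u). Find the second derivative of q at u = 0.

9

Multiply each power in the prefactor through the base expansion.
The coefficient of u^2 in the expansion is 9/2, so q′′(0) = 2! * (9/2) = 9.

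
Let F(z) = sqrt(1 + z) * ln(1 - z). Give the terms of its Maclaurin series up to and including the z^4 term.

Expand each factor separately, then convolve coefficients.

-5*z^4/12 - 11*z^3/24 - z^2 - z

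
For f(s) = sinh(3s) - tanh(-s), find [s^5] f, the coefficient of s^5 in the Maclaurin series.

Add the two expansions coefficient-wise.
f(0) = 0
f′(0) = 4
f′′(0) = 0
f′′′(0) = 25
f^(4)(0) = 0
f^(5)(0) = 259
The Taylor polynomial is Σ f^(k)(0)/k! · s^k.

259/120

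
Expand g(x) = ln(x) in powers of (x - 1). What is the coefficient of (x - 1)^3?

1/3

Differentiate repeatedly and evaluate at the center.
g(1) = 0
g′(1) = 1
g′′(1) = -1
g′′′(1) = 2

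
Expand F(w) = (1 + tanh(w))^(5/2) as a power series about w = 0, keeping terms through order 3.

Compose series: expand the inner function first, then feed it into the outer expansion.
[w^0] = 1;  [w^1] = 5/2;  [w^2] = 15/8;  [w^3] = -25/48.

-25*w^3/48 + 15*w^2/8 + 5*w/2 + 1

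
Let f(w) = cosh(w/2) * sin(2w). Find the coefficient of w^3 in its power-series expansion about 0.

-13/12

Write out both Maclaurin series and multiply, keeping only the needed powers.
[w^0] = 0;  [w^1] = 2;  [w^2] = 0;  [w^3] = -13/12.
So c_3 = f′′′(0)/3! = -13/12.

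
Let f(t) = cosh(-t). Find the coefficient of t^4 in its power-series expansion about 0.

Differentiate repeatedly and evaluate at the center.
[t^0] = 1;  [t^1] = 0;  [t^2] = 1/2;  [t^3] = 0;  [t^4] = 1/24.

1/24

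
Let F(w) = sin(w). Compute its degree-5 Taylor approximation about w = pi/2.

F(pi/2) = 1
F′(pi/2) = 0
F′′(pi/2) = -1
F′′′(pi/2) = 0
F^(4)(pi/2) = 1
F^(5)(pi/2) = 0

(w - pi/2)^4/24 - (w - pi/2)^2/2 + 1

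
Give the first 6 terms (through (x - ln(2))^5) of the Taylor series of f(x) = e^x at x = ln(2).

f(ln(2)) = 2
f′(ln(2)) = 2
f′′(ln(2)) = 2
f′′′(ln(2)) = 2
f^(4)(ln(2)) = 2
f^(5)(ln(2)) = 2

(x - ln(2))^5/60 + (x - ln(2))^4/12 + (x - ln(2))^3/3 + (x - ln(2))^2 + 2*(x - ln(2)) + 2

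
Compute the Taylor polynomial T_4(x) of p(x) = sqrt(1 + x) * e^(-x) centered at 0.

Write out both Maclaurin series and multiply, keeping only the needed powers.
p(0) = 1
p′(0) = -1/2
p′′(0) = -1/4
p′′′(0) = 13/8
p^(4)(0) = -79/16

-79*x^4/384 + 13*x^3/48 - x^2/8 - x/2 + 1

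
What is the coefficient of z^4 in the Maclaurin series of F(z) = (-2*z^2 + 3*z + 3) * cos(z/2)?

Shift and add copies of the series according to the polynomial's terms.
[z^0] = 3;  [z^1] = 3;  [z^2] = -19/8;  [z^3] = -3/8;  [z^4] = 33/128.
So c_4 = F^(4)(0)/4! = 33/128.

33/128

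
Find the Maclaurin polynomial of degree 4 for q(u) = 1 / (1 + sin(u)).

Write 1/(1+u) = 1 - u + u^2 - u^3 + ... and substitute the series for u.
[u^0] = 1;  [u^1] = -1;  [u^2] = 1;  [u^3] = -5/6;  [u^4] = 2/3.

2*u^4/3 - 5*u^3/6 + u^2 - u + 1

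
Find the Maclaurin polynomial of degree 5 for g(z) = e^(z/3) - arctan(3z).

Add the two expansions coefficient-wise.
g(0) = 1
g′(0) = -8/3
g′′(0) = 1/9
g′′′(0) = 1459/27
g^(4)(0) = 1/81
g^(5)(0) = -1417175/243
Dividing each by k! gives the coefficients c_0, ..., c_5.

-283435*z^5/5832 + z^4/1944 + 1459*z^3/162 + z^2/18 - 8*z/3 + 1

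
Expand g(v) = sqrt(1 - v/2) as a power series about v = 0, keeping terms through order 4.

-5*v^4/2048 - v^3/128 - v^2/32 - v/4 + 1

g(0) = 1
g′(0) = -1/4
g′′(0) = -1/16
g′′′(0) = -3/64
g^(4)(0) = -15/256
Then c_k = g^(k)(0)/k! gives each Taylor coefficient.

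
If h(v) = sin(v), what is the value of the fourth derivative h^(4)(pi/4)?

Use the known series and substitute for the argument.
From the series, [(v - pi/4)^4] h = sqrt(2)/48; multiply by 4! = 24 to get sqrt(2)/2.

sqrt(2)/2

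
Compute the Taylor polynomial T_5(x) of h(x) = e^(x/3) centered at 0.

x^5/29160 + x^4/1944 + x^3/162 + x^2/18 + x/3 + 1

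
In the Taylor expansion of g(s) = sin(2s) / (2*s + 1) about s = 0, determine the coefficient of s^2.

Expand 1/(denominator) as a geometric series and multiply by the numerator's series.
g(0) = 0
g′(0) = 2
g′′(0) = -8

-4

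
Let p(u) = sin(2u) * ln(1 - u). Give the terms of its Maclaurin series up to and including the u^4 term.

2*u^4/3 - u^3 - 2*u^2

Expand each factor separately, then convolve coefficients.
p(0) = 0
p′(0) = 0
p′′(0) = -4
p′′′(0) = -6
p^(4)(0) = 16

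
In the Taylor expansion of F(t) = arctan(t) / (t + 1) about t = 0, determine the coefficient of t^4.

Expand 1/(denominator) as a geometric series and multiply by the numerator's series.
[t^0] = 0;  [t^1] = 1;  [t^2] = -1;  [t^3] = 2/3;  [t^4] = -2/3.
So c_4 = F^(4)(0)/4! = -2/3.

-2/3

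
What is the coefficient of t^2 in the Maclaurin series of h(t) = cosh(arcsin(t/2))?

Plug the Maclaurin series of the inner function into that of the outer and collect terms.

1/8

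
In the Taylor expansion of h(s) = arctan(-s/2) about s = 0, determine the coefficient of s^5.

-1/160

Apply the Taylor formula c_k = f^(k)(a)/k!.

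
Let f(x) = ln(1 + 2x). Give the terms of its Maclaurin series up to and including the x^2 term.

f(0) = 0
f′(0) = 2
f′′(0) = -4
Then c_k = f^(k)(0)/k! gives each Taylor coefficient.

-2*x^2 + 2*x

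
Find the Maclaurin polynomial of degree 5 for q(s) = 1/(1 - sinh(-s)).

-181*s^5/120 + 4*s^4/3 - 7*s^3/6 + s^2 - s + 1

Substitute the inner expansion into the outer series and collect powers.
q(0) = 1
q′(0) = -1
q′′(0) = 2
q′′′(0) = -7
q^(4)(0) = 32
q^(5)(0) = -181
Dividing each by k! gives the coefficients c_0, ..., c_5.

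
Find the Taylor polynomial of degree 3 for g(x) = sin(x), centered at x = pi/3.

-(x - pi/3)^3/12 - sqrt(3)*(x - pi/3)^2/4 + (x - pi/3)/2 + sqrt(3)/2

Compute the successive derivatives at the expansion point and divide by k!.
g(pi/3) = sqrt(3)/2
g′(pi/3) = 1/2
g′′(pi/3) = -sqrt(3)/2
g′′′(pi/3) = -1/2
The Taylor polynomial is Σ g^(k)(pi/3)/k! · (x - pi/3)^k.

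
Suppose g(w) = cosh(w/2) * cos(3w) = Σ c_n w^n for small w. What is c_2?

Write out both Maclaurin series and multiply, keeping only the needed powers.
[w^0] = 1;  [w^1] = 0;  [w^2] = -35/8.

-35/8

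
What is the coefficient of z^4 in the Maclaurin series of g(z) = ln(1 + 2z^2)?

-2

[z^0] = 0;  [z^1] = 0;  [z^2] = 2;  [z^3] = 0;  [z^4] = -2.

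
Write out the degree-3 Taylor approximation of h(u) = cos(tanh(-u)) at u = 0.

Substitute the inner expansion into the outer series and collect powers.

1 - u^2/2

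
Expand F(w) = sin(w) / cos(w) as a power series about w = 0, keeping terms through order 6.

2*w^5/15 + w^3/3 + w

Invert the denominator's series and multiply.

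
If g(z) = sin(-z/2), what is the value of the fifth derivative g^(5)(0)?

Apply the Taylor formula c_k = f^(k)(a)/k!.
The coefficient of z^5 in the expansion is -1/3840, so g^(5)(0) = 5! * (-1/3840) = -1/32.

-1/32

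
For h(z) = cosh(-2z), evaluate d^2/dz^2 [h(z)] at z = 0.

Differentiate repeatedly and evaluate at the center.
From the series, [z^2] h = 2; multiply by 2! = 2 to get 4.

4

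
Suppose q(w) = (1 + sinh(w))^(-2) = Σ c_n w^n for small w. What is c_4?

Substitute the inner expansion into the outer series and collect powers.
q(0) = 1
q′(0) = -2
q′′(0) = 6
q′′′(0) = -26
q^(4)(0) = 144
So c_4 = q^(4)(0)/4! = 6.

6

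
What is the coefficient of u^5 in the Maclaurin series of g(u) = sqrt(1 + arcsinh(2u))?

Let u equal the inner series; expand the outer function in u and truncate.
g(0) = 1
g′(0) = 1
g′′(0) = -1
g′′′(0) = -1
g^(4)(0) = 1
g^(5)(0) = 129
The Taylor polynomial is Σ g^(k)(0)/k! · u^k.

43/40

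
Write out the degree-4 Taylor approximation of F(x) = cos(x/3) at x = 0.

x^4/1944 - x^2/18 + 1

Apply the Taylor formula c_k = f^(k)(a)/k!.
F(0) = 1
F′(0) = 0
F′′(0) = -1/9
F′′′(0) = 0
F^(4)(0) = 1/81
The Taylor polynomial is Σ F^(k)(0)/k! · x^k.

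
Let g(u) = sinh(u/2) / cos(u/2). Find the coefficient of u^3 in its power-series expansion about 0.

1/12

Write the quotient as an unknown series and match coefficients against numerator = denominator · series.
g(0) = 0
g′(0) = 1/2
g′′(0) = 0
g′′′(0) = 1/2
Dividing each by k! gives the coefficients c_0, ..., c_3.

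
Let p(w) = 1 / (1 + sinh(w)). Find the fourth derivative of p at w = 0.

32

Expand as Σ (-1)^k u^k with u equal to the inner function's series.
The coefficient of w^4 in the expansion is 4/3, so p^(4)(0) = 4! * (4/3) = 32.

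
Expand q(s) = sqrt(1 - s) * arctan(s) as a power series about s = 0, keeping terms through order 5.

Multiply the two series term by term and collect like powers.

389*s^5/1920 + 5*s^4/48 - 11*s^3/24 - s^2/2 + s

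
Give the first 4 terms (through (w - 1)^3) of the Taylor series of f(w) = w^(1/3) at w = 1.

5*(w - 1)^3/81 - (w - 1)^2/9 + (w - 1)/3 + 1

[(w - 1)^0] = 1;  [(w - 1)^1] = 1/3;  [(w - 1)^2] = -1/9;  [(w - 1)^3] = 5/81.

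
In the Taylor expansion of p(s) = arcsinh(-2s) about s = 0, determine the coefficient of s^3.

4/3

p(0) = 0
p′(0) = -2
p′′(0) = 0
p′′′(0) = 8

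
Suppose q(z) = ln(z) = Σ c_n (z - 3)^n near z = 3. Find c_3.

Compute the successive derivatives at the expansion point and divide by k!.
q(3) = ln(3)
q′(3) = 1/3
q′′(3) = -1/9
q′′′(3) = 2/27
So c_3 = q′′′(3)/3! = 1/81.

1/81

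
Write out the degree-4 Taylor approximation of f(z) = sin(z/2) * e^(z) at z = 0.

Write out both Maclaurin series and multiply, keeping only the needed powers.
f(0) = 0
f′(0) = 1/2
f′′(0) = 1
f′′′(0) = 11/8
f^(4)(0) = 3/2
The Taylor polynomial is Σ f^(k)(0)/k! · z^k.

z^4/16 + 11*z^3/48 + z^2/2 + z/2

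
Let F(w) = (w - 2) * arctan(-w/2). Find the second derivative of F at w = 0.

-1

Shift and add copies of the series according to the polynomial's terms.
From the series, [w^2] F = -1/2; multiply by 2! = 2 to get -1.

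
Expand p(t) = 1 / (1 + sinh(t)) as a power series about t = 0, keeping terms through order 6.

Write 1/(1+u) = 1 - u + u^2 - u^3 + ... and substitute the series for u.
p(0) = 1
p′(0) = -1
p′′(0) = 2
p′′′(0) = -7
p^(4)(0) = 32
p^(5)(0) = -181
p^(6)(0) = 1232

77*t^6/45 - 181*t^5/120 + 4*t^4/3 - 7*t^3/6 + t^2 - t + 1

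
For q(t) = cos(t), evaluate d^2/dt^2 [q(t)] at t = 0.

The coefficient of t^2 in the expansion is -1/2, so q′′(0) = 2! * (-1/2) = -1.

-1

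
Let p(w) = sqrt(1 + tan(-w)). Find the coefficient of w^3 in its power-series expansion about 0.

-11/48

Let u equal the inner series; expand the outer function in u and truncate.
p(0) = 1
p′(0) = -1/2
p′′(0) = -1/4
p′′′(0) = -11/8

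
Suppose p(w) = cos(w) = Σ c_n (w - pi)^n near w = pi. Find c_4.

p(pi) = -1
p′(pi) = 0
p′′(pi) = 1
p′′′(pi) = 0
p^(4)(pi) = -1
Dividing each by k! gives the coefficients c_0, ..., c_4.

-1/24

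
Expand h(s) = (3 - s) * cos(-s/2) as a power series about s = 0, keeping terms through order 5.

Multiply each power in the prefactor through the base expansion.
h(0) = 3
h′(0) = -1
h′′(0) = -3/4
h′′′(0) = 3/4
h^(4)(0) = 3/16
h^(5)(0) = -5/16

-s^5/384 + s^4/128 + s^3/8 - 3*s^2/8 - s + 3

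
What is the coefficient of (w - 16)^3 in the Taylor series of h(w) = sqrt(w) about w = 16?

Compute the successive derivatives at the expansion point and divide by k!.

1/16384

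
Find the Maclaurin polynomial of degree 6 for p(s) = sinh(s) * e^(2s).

Take the Cauchy product of the two expansions.
[s^0] = 0;  [s^1] = 1;  [s^2] = 2;  [s^3] = 13/6;  [s^4] = 5/3;  [s^5] = 121/120;  [s^6] = 91/180.

91*s^6/180 + 121*s^5/120 + 5*s^4/3 + 13*s^3/6 + 2*s^2 + s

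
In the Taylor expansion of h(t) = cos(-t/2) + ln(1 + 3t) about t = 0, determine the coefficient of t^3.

9

Combine the two series term by term.
h(0) = 1
h′(0) = 3
h′′(0) = -37/4
h′′′(0) = 54
The Taylor polynomial is Σ h^(k)(0)/k! · t^k.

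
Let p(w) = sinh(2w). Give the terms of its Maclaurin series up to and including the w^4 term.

Compute the successive derivatives at the expansion point and divide by k!.
p(0) = 0
p′(0) = 2
p′′(0) = 0
p′′′(0) = 8
p^(4)(0) = 0
The Taylor polynomial is Σ p^(k)(0)/k! · w^k.

4*w^3/3 + 2*w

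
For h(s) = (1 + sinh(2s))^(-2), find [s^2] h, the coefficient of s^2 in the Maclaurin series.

Substitute the inner expansion into the outer series and collect powers.

12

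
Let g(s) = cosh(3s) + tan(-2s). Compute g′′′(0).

-16

Expand each term separately and add.
The coefficient of s^3 in the expansion is -8/3, so g′′′(0) = 3! * (-8/3) = -16.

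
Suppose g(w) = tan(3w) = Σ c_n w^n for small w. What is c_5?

g(0) = 0
g′(0) = 3
g′′(0) = 0
g′′′(0) = 54
g^(4)(0) = 0
g^(5)(0) = 3888
So c_5 = g^(5)(0)/5! = 162/5.

162/5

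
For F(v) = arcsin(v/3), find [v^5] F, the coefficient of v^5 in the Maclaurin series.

F(0) = 0
F′(0) = 1/3
F′′(0) = 0
F′′′(0) = 1/27
F^(4)(0) = 0
F^(5)(0) = 1/27
So c_5 = F^(5)(0)/5! = 1/3240.

1/3240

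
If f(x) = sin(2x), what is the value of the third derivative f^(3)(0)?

-8

Differentiate repeatedly and evaluate at the center.
From the series, [x^3] f = -4/3; multiply by 3! = 6 to get -8.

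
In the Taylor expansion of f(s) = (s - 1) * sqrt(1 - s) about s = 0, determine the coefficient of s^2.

Shift and add copies of the series according to the polynomial's terms.
f(0) = -1
f′(0) = 3/2
f′′(0) = -3/4

-3/8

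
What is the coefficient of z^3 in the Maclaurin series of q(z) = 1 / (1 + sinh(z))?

Expand as Σ (-1)^k u^k with u equal to the inner function's series.
So c_3 = q′′′(0)/3! = -7/6.

-7/6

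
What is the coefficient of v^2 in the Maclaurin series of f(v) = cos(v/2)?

-1/8

[v^0] = 1;  [v^1] = 0;  [v^2] = -1/8.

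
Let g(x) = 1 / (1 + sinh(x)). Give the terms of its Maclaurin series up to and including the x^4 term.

4*x^4/3 - 7*x^3/6 + x^2 - x + 1

Expand as Σ (-1)^k u^k with u equal to the inner function's series.
g(0) = 1
g′(0) = -1
g′′(0) = 2
g′′′(0) = -7
g^(4)(0) = 32
The Taylor polynomial is Σ g^(k)(0)/k! · x^k.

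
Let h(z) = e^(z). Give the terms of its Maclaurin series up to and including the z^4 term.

Differentiate repeatedly and evaluate at the center.
h(0) = 1
h′(0) = 1
h′′(0) = 1
h′′′(0) = 1
h^(4)(0) = 1
Then c_k = h^(k)(0)/k! gives each Taylor coefficient.

z^4/24 + z^3/6 + z^2/2 + z + 1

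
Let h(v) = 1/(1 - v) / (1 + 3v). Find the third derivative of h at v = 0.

-120

Expand each factor separately, then convolve coefficients.
From the series, [v^3] h = -20; multiply by 3! = 6 to get -120.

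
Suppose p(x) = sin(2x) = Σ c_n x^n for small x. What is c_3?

-4/3

Differentiate repeatedly and evaluate at the center.
p(0) = 0
p′(0) = 2
p′′(0) = 0
p′′′(0) = -8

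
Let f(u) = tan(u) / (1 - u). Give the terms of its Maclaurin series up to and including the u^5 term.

22*u^5/15 + 4*u^4/3 + 4*u^3/3 + u^2 + u

Multiply the two series term by term and collect like powers.
[u^0] = 0;  [u^1] = 1;  [u^2] = 1;  [u^3] = 4/3;  [u^4] = 4/3;  [u^5] = 22/15.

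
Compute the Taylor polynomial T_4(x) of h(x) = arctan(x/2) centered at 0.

[x^0] = 0;  [x^1] = 1/2;  [x^2] = 0;  [x^3] = -1/24;  [x^4] = 0.

-x^3/24 + x/2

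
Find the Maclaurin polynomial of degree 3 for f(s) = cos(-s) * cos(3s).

Take the Cauchy product of the two expansions.
[s^0] = 1;  [s^1] = 0;  [s^2] = -5;  [s^3] = 0.

1 - 5*s^2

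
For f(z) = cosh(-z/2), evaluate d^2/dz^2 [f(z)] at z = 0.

1/4

The coefficient of z^2 in the expansion is 1/8, so f′′(0) = 2! * (1/8) = 1/4.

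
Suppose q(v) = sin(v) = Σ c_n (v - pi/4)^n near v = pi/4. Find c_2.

Apply the Taylor formula c_k = f^(k)(a)/k!.
[(v - pi/4)^0] = sqrt(2)/2;  [(v - pi/4)^1] = sqrt(2)/2;  [(v - pi/4)^2] = -sqrt(2)/4.

-sqrt(2)/4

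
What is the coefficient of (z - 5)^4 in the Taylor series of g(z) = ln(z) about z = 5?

-1/2500

g(5) = ln(5)
g′(5) = 1/5
g′′(5) = -1/25
g′′′(5) = 2/125
g^(4)(5) = -6/625
So c_4 = g^(4)(5)/4! = -1/2500.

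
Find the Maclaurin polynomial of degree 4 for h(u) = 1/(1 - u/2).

h(0) = 1
h′(0) = 1/2
h′′(0) = 1/2
h′′′(0) = 3/4
h^(4)(0) = 3/2
The Taylor polynomial is Σ h^(k)(0)/k! · u^k.

u^4/16 + u^3/8 + u^2/4 + u/2 + 1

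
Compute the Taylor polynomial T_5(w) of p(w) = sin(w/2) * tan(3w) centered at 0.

Expand each factor separately, then convolve coefficients.
p(0) = 0
p′(0) = 0
p′′(0) = 3
p′′′(0) = 0
p^(4)(0) = 213/2
p^(5)(0) = 0
Dividing each by k! gives the coefficients c_0, ..., c_5.

71*w^4/16 + 3*w^2/2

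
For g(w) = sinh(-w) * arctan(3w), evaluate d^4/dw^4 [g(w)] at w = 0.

204

Expand each factor separately, then convolve coefficients.
The coefficient of w^4 in the expansion is 17/2, so g^(4)(0) = 4! * (17/2) = 204.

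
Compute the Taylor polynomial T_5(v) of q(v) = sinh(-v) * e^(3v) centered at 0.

Take the Cauchy product of the two expansions.
q(0) = 0
q′(0) = -1
q′′(0) = -6
q′′′(0) = -28
q^(4)(0) = -120
q^(5)(0) = -496

-62*v^5/15 - 5*v^4 - 14*v^3/3 - 3*v^2 - v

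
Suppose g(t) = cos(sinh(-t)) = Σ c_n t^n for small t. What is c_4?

-1/8

Compose series: expand the inner function first, then feed it into the outer expansion.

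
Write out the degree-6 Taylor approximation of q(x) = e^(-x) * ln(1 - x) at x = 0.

Write out both Maclaurin series and multiply, keeping only the needed powers.

-7*x^6/144 - 3*x^5/40 - x^3/3 + x^2/2 - x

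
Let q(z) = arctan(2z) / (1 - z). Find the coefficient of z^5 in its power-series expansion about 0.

86/15

Expand 1/(denominator) as a geometric series and multiply by the numerator's series.
q(0) = 0
q′(0) = 2
q′′(0) = 4
q′′′(0) = -4
q^(4)(0) = -16
q^(5)(0) = 688
Then c_k = q^(k)(0)/k! gives each Taylor coefficient.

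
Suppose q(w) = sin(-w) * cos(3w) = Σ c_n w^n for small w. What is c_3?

Expand each factor separately, then convolve coefficients.
q(0) = 0
q′(0) = -1
q′′(0) = 0
q′′′(0) = 28

14/3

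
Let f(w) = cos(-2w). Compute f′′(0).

Use the known series and substitute for the argument.
From the series, [w^2] f = -2; multiply by 2! = 2 to get -4.

-4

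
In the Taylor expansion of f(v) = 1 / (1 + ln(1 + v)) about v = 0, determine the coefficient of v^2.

3/2

Expand as Σ (-1)^k u^k with u equal to the inner function's series.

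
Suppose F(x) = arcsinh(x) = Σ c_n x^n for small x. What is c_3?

F(0) = 0
F′(0) = 1
F′′(0) = 0
F′′′(0) = -1
So c_3 = F′′′(0)/3! = -1/6.

-1/6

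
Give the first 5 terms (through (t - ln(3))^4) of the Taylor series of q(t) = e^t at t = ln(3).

(t - ln(3))^4/8 + (t - ln(3))^3/2 + 3*(t - ln(3))^2/2 + 3*(t - ln(3)) + 3

q(ln(3)) = 3
q′(ln(3)) = 3
q′′(ln(3)) = 3
q′′′(ln(3)) = 3
q^(4)(ln(3)) = 3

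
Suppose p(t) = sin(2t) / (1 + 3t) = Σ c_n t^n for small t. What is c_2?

Write out both Maclaurin series and multiply, keeping only the needed powers.
[t^0] = 0;  [t^1] = 2;  [t^2] = -6.

-6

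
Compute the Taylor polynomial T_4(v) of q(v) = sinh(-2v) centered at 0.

-4*v^3/3 - 2*v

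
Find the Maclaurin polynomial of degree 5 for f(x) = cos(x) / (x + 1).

-13*x^5/24 + 13*x^4/24 - x^3/2 + x^2/2 - x + 1

Multiply the numerator's expansion by the denominator's geometric series.
f(0) = 1
f′(0) = -1
f′′(0) = 1
f′′′(0) = -3
f^(4)(0) = 13
f^(5)(0) = -65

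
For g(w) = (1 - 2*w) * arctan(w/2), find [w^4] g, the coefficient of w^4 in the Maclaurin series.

Shift and add copies of the series according to the polynomial's terms.

1/12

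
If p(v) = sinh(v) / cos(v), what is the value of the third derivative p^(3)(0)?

4

Divide the numerator series by the denominator series (power-series long division).
The coefficient of v^3 in the expansion is 2/3, so p′′′(0) = 3! * (2/3) = 4.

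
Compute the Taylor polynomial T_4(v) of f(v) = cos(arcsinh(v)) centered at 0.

5*v^4/24 - v^2/2 + 1

Let u equal the inner series; expand the outer function in u and truncate.
f(0) = 1
f′(0) = 0
f′′(0) = -1
f′′′(0) = 0
f^(4)(0) = 5
The Taylor polynomial is Σ f^(k)(0)/k! · v^k.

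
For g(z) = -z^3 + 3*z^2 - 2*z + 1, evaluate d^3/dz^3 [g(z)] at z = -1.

The coefficient of (z + 1)^3 in the expansion is -1, so g′′′(-1) = 3! * (-1) = -6.

-6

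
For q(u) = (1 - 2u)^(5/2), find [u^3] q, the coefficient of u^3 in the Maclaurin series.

[u^0] = 1;  [u^1] = -5;  [u^2] = 15/2;  [u^3] = -5/2.

-5/2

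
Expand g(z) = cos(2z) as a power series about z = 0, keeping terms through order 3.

1 - 2*z^2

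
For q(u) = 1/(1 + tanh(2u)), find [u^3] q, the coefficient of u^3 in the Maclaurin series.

Let u equal the inner series; expand the outer function in u and truncate.
So c_3 = q′′′(0)/3! = -16/3.

-16/3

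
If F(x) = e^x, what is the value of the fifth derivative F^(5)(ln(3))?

The coefficient of (x - ln(3))^5 in the expansion is 1/40, so F^(5)(ln(3)) = 5! * (1/40) = 3.

3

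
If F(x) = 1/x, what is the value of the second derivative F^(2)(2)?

The coefficient of (x - 2)^2 in the expansion is 1/8, so F′′(2) = 2! * (1/8) = 1/4.

1/4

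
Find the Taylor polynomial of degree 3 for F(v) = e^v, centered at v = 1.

Compute the successive derivatives at the expansion point and divide by k!.
F(1) = e
F′(1) = e
F′′(1) = e
F′′′(1) = e
Then c_k = F^(k)(1)/k! gives each Taylor coefficient.

e*(v - 1)^3/6 + e*(v - 1)^2/2 + e*(v - 1) + e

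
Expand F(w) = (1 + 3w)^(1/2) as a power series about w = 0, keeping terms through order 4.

F(0) = 1
F′(0) = 3/2
F′′(0) = -9/4
F′′′(0) = 81/8
F^(4)(0) = -1215/16

-405*w^4/128 + 27*w^3/16 - 9*w^2/8 + 3*w/2 + 1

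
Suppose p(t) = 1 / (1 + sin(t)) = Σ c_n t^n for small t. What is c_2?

Use the geometric series for the reciprocal, then substitute.

1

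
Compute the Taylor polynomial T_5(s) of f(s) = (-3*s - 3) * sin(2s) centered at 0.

Shift and add copies of the series according to the polynomial's terms.
f(0) = 0
f′(0) = -6
f′′(0) = -12
f′′′(0) = 24
f^(4)(0) = 96
f^(5)(0) = -96

-4*s^5/5 + 4*s^4 + 4*s^3 - 6*s^2 - 6*s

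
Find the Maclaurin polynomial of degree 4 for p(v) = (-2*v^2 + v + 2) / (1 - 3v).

Shift and add copies of the series according to the polynomial's terms.
[v^0] = 2;  [v^1] = 7;  [v^2] = 19;  [v^3] = 57;  [v^4] = 171.

171*v^4 + 57*v^3 + 19*v^2 + 7*v + 2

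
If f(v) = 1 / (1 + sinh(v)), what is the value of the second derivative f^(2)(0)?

Use the geometric series for the reciprocal, then substitute.
From the series, [v^2] f = 1; multiply by 2! = 2 to get 2.

2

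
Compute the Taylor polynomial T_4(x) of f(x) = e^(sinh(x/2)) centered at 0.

Let u equal the inner series; expand the outer function in u and truncate.
[x^0] = 1;  [x^1] = 1/2;  [x^2] = 1/8;  [x^3] = 1/24;  [x^4] = 5/384.

5*x^4/384 + x^3/24 + x^2/8 + x/2 + 1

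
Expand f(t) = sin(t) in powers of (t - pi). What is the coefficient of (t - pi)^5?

-1/120

f(pi) = 0
f′(pi) = -1
f′′(pi) = 0
f′′′(pi) = 1
f^(4)(pi) = 0
f^(5)(pi) = -1
So c_5 = f^(5)(pi)/5! = -1/120.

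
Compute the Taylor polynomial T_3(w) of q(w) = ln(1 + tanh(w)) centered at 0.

-w^2/2 + w

Substitute the inner expansion into the outer series and collect powers.
[w^0] = 0;  [w^1] = 1;  [w^2] = -1/2;  [w^3] = 0.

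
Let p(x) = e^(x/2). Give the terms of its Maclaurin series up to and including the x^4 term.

x^4/384 + x^3/48 + x^2/8 + x/2 + 1

p(0) = 1
p′(0) = 1/2
p′′(0) = 1/4
p′′′(0) = 1/8
p^(4)(0) = 1/16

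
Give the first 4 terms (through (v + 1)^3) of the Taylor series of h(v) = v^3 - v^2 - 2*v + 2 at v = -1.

(v + 1)^3 - 4*(v + 1)^2 + 3*(v + 1) + 2

[(v + 1)^0] = 2;  [(v + 1)^1] = 3;  [(v + 1)^2] = -4;  [(v + 1)^3] = 1.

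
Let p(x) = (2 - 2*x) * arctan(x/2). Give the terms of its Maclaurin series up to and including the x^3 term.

-x^3/12 - x^2 + x

Shift and add copies of the series according to the polynomial's terms.
p(0) = 0
p′(0) = 1
p′′(0) = -2
p′′′(0) = -1/2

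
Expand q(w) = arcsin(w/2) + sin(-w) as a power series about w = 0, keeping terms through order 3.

3*w^3/16 - w/2

Add the two expansions coefficient-wise.
q(0) = 0
q′(0) = -1/2
q′′(0) = 0
q′′′(0) = 9/8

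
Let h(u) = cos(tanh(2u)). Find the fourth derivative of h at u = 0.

Substitute the inner expansion into the outer series and collect powers.
From the series, [u^4] h = 6; multiply by 4! = 24 to get 144.

144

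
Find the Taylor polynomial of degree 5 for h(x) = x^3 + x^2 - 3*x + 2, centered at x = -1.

(x + 1)^3 - 2*(x + 1)^2 - 2*(x + 1) + 5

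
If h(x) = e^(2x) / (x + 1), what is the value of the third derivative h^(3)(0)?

2

Multiply the numerator's expansion by the denominator's geometric series.
The coefficient of x^3 in the expansion is 1/3, so h′′′(0) = 3! * (1/3) = 2.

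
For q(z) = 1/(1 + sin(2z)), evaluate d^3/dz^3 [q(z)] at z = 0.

-40

Compose series: expand the inner function first, then feed it into the outer expansion.
The coefficient of z^3 in the expansion is -20/3, so q′′′(0) = 3! * (-20/3) = -40.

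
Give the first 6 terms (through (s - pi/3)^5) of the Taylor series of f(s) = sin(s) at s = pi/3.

Compute the successive derivatives at the expansion point and divide by k!.
f(pi/3) = sqrt(3)/2
f′(pi/3) = 1/2
f′′(pi/3) = -sqrt(3)/2
f′′′(pi/3) = -1/2
f^(4)(pi/3) = sqrt(3)/2
f^(5)(pi/3) = 1/2
The Taylor polynomial is Σ f^(k)(pi/3)/k! · (s - pi/3)^k.

(s - pi/3)^5/240 + sqrt(3)*(s - pi/3)^4/48 - (s - pi/3)^3/12 - sqrt(3)*(s - pi/3)^2/4 + (s - pi/3)/2 + sqrt(3)/2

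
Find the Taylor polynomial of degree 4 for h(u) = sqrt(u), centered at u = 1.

Use the known series and substitute for the argument.
h(1) = 1
h′(1) = 1/2
h′′(1) = -1/4
h′′′(1) = 3/8
h^(4)(1) = -15/16

-5*(u - 1)^4/128 + (u - 1)^3/16 - (u - 1)^2/8 + (u - 1)/2 + 1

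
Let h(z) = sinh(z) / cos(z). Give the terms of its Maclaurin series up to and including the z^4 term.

2*z^3/3 + z

Write the quotient as an unknown series and match coefficients against numerator = denominator · series.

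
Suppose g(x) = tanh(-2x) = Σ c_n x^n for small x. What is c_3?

8/3

g(0) = 0
g′(0) = -2
g′′(0) = 0
g′′′(0) = 16
Then c_k = g^(k)(0)/k! gives each Taylor coefficient.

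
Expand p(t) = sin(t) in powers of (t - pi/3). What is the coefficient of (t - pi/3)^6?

p(pi/3) = sqrt(3)/2
p′(pi/3) = 1/2
p′′(pi/3) = -sqrt(3)/2
p′′′(pi/3) = -1/2
p^(4)(pi/3) = sqrt(3)/2
p^(5)(pi/3) = 1/2
p^(6)(pi/3) = -sqrt(3)/2
So c_6 = p^(6)(pi/3)/6! = -sqrt(3)/1440.

-sqrt(3)/1440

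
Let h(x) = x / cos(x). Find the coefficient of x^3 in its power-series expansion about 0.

1/2

Write the quotient as an unknown series and match coefficients against numerator = denominator · series.
h(0) = 0
h′(0) = 1
h′′(0) = 0
h′′′(0) = 3
So c_3 = h′′′(0)/3! = 1/2.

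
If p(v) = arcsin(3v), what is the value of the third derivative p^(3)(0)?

27

The coefficient of v^3 in the expansion is 9/2, so p′′′(0) = 3! * (9/2) = 27.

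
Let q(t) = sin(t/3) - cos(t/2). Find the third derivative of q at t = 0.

-1/27

Expand each term separately and add.
The coefficient of t^3 in the expansion is -1/162, so q′′′(0) = 3! * (-1/162) = -1/27.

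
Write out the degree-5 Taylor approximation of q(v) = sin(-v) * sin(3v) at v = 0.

Write out both Maclaurin series and multiply, keeping only the needed powers.
[v^0] = 0;  [v^1] = 0;  [v^2] = -3;  [v^3] = 0;  [v^4] = 5;  [v^5] = 0.

5*v^4 - 3*v^2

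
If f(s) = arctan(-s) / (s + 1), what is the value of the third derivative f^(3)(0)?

-4

Multiply the numerator's expansion by the denominator's geometric series.
From the series, [s^3] f = -2/3; multiply by 3! = 6 to get -4.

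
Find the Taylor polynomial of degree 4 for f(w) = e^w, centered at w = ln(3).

f(ln(3)) = 3
f′(ln(3)) = 3
f′′(ln(3)) = 3
f′′′(ln(3)) = 3
f^(4)(ln(3)) = 3

(w - ln(3))^4/8 + (w - ln(3))^3/2 + 3*(w - ln(3))^2/2 + 3*(w - ln(3)) + 3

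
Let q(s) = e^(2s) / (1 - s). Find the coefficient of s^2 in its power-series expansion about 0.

Take the Cauchy product of the two expansions.
[s^0] = 1;  [s^1] = 3;  [s^2] = 5.
So c_2 = q′′(0)/2! = 5.

5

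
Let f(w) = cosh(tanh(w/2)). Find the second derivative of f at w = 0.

Compose series: expand the inner function first, then feed it into the outer expansion.
From the series, [w^2] f = 1/8; multiply by 2! = 2 to get 1/4.

1/4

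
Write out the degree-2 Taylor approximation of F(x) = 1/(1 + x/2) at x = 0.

x^2/4 - x/2 + 1

F(0) = 1
F′(0) = -1/2
F′′(0) = 1/2
Then c_k = F^(k)(0)/k! gives each Taylor coefficient.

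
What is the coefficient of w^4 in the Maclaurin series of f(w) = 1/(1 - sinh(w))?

4/3

Plug the Maclaurin series of the inner function into that of the outer and collect terms.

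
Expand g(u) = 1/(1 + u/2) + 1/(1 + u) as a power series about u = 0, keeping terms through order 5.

-33*u^5/32 + 17*u^4/16 - 9*u^3/8 + 5*u^2/4 - 3*u/2 + 2

Expand each term separately and add.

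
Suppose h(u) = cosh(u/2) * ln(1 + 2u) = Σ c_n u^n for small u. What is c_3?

35/12

Write out both Maclaurin series and multiply, keeping only the needed powers.
h(0) = 0
h′(0) = 2
h′′(0) = -4
h′′′(0) = 35/2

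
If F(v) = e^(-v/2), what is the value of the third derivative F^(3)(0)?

Use the known series and substitute for the argument.
From the series, [v^3] F = -1/48; multiply by 3! = 6 to get -1/8.

-1/8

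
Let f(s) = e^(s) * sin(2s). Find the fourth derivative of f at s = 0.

Multiply the two series term by term and collect like powers.
From the series, [s^4] f = -1; multiply by 4! = 24 to get -24.

-24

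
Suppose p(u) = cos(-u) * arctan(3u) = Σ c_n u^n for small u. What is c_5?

Expand each factor separately, then convolve coefficients.

2129/40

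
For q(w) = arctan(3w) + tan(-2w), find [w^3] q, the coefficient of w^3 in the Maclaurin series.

Combine the two series term by term.
q(0) = 0
q′(0) = 1
q′′(0) = 0
q′′′(0) = -70

-35/3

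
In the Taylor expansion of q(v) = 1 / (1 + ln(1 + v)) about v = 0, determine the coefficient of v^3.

Use the geometric series for the reciprocal, then substitute.
q(0) = 1
q′(0) = -1
q′′(0) = 3
q′′′(0) = -14

-7/3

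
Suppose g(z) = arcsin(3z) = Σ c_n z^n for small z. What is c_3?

g(0) = 0
g′(0) = 3
g′′(0) = 0
g′′′(0) = 27

9/2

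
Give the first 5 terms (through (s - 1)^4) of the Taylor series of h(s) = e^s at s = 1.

Apply the Taylor formula c_k = f^(k)(a)/k!.

e*(s - 1)^4/24 + e*(s - 1)^3/6 + e*(s - 1)^2/2 + e*(s - 1) + e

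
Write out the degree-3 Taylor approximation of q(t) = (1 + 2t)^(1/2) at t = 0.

t^3/2 - t^2/2 + t + 1

q(0) = 1
q′(0) = 1
q′′(0) = -1
q′′′(0) = 3
The Taylor polynomial is Σ q^(k)(0)/k! · t^k.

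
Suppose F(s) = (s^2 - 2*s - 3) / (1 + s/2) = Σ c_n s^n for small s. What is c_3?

Distribute the polynomial across the series and collect like powers.
F(0) = -3
F′(0) = -1/2
F′′(0) = 5/2
F′′′(0) = -15/4
So c_3 = F′′′(0)/3! = -5/8.

-5/8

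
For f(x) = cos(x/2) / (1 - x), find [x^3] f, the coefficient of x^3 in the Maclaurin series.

7/8

Write out both Maclaurin series and multiply, keeping only the needed powers.
f(0) = 1
f′(0) = 1
f′′(0) = 7/4
f′′′(0) = 21/4
So c_3 = f′′′(0)/3! = 7/8.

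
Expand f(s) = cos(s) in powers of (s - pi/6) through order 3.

Differentiate repeatedly and evaluate at the center.
[(s - pi/6)^0] = sqrt(3)/2;  [(s - pi/6)^1] = -1/2;  [(s - pi/6)^2] = -sqrt(3)/4;  [(s - pi/6)^3] = 1/12.

(s - pi/6)^3/12 - sqrt(3)*(s - pi/6)^2/4 - (s - pi/6)/2 + sqrt(3)/2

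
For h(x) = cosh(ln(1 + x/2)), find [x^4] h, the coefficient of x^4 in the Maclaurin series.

Plug the Maclaurin series of the inner function into that of the outer and collect terms.
h(0) = 1
h′(0) = 0
h′′(0) = 1/4
h′′′(0) = -3/8
h^(4)(0) = 3/4
So c_4 = h^(4)(0)/4! = 1/32.

1/32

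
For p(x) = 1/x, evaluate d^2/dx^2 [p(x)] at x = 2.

The coefficient of (x - 2)^2 in the expansion is 1/8, so p′′(2) = 2! * (1/8) = 1/4.

1/4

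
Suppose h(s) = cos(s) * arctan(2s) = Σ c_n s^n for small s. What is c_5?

469/60

Expand each factor separately, then convolve coefficients.
h(0) = 0
h′(0) = 2
h′′(0) = 0
h′′′(0) = -22
h^(4)(0) = 0
h^(5)(0) = 938
So c_5 = h^(5)(0)/5! = 469/60.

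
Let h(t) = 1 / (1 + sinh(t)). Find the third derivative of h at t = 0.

-7

Expand as Σ (-1)^k u^k with u equal to the inner function's series.
The coefficient of t^3 in the expansion is -7/6, so h′′′(0) = 3! * (-7/6) = -7.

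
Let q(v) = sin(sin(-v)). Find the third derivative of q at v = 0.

2

Compose series: expand the inner function first, then feed it into the outer expansion.
From the series, [v^3] q = 1/3; multiply by 3! = 6 to get 2.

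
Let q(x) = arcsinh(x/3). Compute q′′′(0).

-1/27

The coefficient of x^3 in the expansion is -1/162, so q′′′(0) = 3! * (-1/162) = -1/27.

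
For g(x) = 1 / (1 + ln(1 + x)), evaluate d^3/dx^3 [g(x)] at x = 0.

Expand as Σ (-1)^k u^k with u equal to the inner function's series.
The coefficient of x^3 in the expansion is -7/3, so g′′′(0) = 3! * (-7/3) = -14.

-14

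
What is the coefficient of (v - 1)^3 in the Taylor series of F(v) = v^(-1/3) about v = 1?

F(1) = 1
F′(1) = -1/3
F′′(1) = 4/9
F′′′(1) = -28/27

-14/81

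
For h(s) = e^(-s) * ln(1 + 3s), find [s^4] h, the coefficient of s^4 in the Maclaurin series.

-32

Multiply the two series term by term and collect like powers.
h(0) = 0
h′(0) = 3
h′′(0) = -15
h′′′(0) = 90
h^(4)(0) = -768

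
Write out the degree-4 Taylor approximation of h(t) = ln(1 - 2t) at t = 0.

-4*t^4 - 8*t^3/3 - 2*t^2 - 2*t

Apply the Taylor formula c_k = f^(k)(a)/k!.
[t^0] = 0;  [t^1] = -2;  [t^2] = -2;  [t^3] = -8/3;  [t^4] = -4.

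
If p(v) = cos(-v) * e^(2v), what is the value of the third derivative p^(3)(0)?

Write out both Maclaurin series and multiply, keeping only the needed powers.
The coefficient of v^3 in the expansion is 1/3, so p′′′(0) = 3! * (1/3) = 2.

2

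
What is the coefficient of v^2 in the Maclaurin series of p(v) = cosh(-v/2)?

c_2 = p′′(0)/2! = 1/8.

1/8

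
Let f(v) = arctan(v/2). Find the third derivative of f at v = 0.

-1/4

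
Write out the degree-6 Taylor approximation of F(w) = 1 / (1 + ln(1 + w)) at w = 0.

3289*w^6/360 - 347*w^5/60 + 11*w^4/3 - 7*w^3/3 + 3*w^2/2 - w + 1

Use the geometric series for the reciprocal, then substitute.
F(0) = 1
F′(0) = -1
F′′(0) = 3
F′′′(0) = -14
F^(4)(0) = 88
F^(5)(0) = -694
F^(6)(0) = 6578
Dividing each by k! gives the coefficients c_0, ..., c_6.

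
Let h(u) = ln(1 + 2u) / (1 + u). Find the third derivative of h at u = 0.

Expand each factor separately, then convolve coefficients.
From the series, [u^3] h = 20/3; multiply by 3! = 6 to get 40.

40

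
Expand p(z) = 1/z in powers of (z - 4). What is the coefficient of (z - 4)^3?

p(4) = 1/4
p′(4) = -1/16
p′′(4) = 1/32
p′′′(4) = -3/128
So c_3 = p′′′(4)/3! = -1/256.

-1/256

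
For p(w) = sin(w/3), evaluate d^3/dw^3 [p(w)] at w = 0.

-1/27

Differentiate repeatedly and evaluate at the center.
The coefficient of w^3 in the expansion is -1/162, so p′′′(0) = 3! * (-1/162) = -1/27.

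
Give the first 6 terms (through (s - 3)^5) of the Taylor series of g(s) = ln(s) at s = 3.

(s - 3)^5/1215 - (s - 3)^4/324 + (s - 3)^3/81 - (s - 3)^2/18 + (s - 3)/3 + ln(3)

g(3) = ln(3)
g′(3) = 1/3
g′′(3) = -1/9
g′′′(3) = 2/27
g^(4)(3) = -2/27
g^(5)(3) = 8/81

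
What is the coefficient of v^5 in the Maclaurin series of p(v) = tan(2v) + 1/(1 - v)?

79/15

Add the two expansions coefficient-wise.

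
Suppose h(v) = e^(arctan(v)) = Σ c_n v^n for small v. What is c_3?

-1/6

Substitute the inner expansion into the outer series and collect powers.
h(0) = 1
h′(0) = 1
h′′(0) = 1
h′′′(0) = -1
So c_3 = h′′′(0)/3! = -1/6.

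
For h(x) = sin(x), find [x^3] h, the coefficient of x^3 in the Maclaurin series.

-1/6

c_3 = h′′′(0)/3! = -1/6.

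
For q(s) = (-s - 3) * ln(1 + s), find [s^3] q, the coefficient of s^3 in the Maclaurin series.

-1/2

Distribute the polynomial across the series and collect like powers.
So c_3 = q′′′(0)/3! = -1/2.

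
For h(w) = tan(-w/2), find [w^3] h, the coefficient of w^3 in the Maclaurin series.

h(0) = 0
h′(0) = -1/2
h′′(0) = 0
h′′′(0) = -1/4
So c_3 = h′′′(0)/3! = -1/24.

-1/24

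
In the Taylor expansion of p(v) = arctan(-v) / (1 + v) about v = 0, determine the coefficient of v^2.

1

Multiply the two series term by term and collect like powers.
p(0) = 0
p′(0) = -1
p′′(0) = 2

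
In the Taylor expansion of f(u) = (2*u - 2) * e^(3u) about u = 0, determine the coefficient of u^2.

-3

Multiply each power in the prefactor through the base expansion.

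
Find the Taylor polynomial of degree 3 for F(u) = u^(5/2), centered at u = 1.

F(1) = 1
F′(1) = 5/2
F′′(1) = 15/4
F′′′(1) = 15/8
The Taylor polynomial is Σ F^(k)(1)/k! · (u - 1)^k.

5*(u - 1)^3/16 + 15*(u - 1)^2/8 + 5*(u - 1)/2 + 1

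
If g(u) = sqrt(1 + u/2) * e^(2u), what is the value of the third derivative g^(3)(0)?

Write out both Maclaurin series and multiply, keeping only the needed powers.
The coefficient of u^3 in the expansion is 683/384, so g′′′(0) = 3! * (683/384) = 683/64.

683/64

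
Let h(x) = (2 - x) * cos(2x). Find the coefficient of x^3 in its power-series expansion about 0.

2

Multiply each power in the prefactor through the base expansion.
So c_3 = h′′′(0)/3! = 2.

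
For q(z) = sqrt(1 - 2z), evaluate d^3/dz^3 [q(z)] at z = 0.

The coefficient of z^3 in the expansion is -1/2, so q′′′(0) = 3! * (-1/2) = -3.

-3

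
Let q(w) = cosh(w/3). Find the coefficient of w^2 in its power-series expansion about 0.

1/18

q(0) = 1
q′(0) = 0
q′′(0) = 1/9
The Taylor polynomial is Σ q^(k)(0)/k! · w^k.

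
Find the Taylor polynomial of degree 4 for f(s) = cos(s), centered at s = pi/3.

f(pi/3) = 1/2
f′(pi/3) = -sqrt(3)/2
f′′(pi/3) = -1/2
f′′′(pi/3) = sqrt(3)/2
f^(4)(pi/3) = 1/2

(s - pi/3)^4/48 + sqrt(3)*(s - pi/3)^3/12 - (s - pi/3)^2/4 - sqrt(3)*(s - pi/3)/2 + 1/2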